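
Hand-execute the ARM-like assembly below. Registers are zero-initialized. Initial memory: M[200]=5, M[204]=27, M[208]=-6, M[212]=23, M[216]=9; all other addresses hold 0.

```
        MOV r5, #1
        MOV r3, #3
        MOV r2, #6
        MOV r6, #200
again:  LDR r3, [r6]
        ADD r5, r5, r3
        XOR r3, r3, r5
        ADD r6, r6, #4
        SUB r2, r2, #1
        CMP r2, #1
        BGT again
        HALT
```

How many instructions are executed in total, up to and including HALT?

after MOV r5, #1: r5=1
after MOV r3, #3: r3=3
after MOV r2, #6: r2=6
after MOV r6, #200: r6=200
after LDR r3, [r6]: r3=M[200]=5
after ADD r5, r5, r3: r5=1+5=6
after XOR r3, r3, r5: r3=5^6=3
after ADD r6, r6, #4: r6=200+4=204
after SUB r2, r2, #1: r2=6-1=5
CMP r2, #1  (cmp 5,1)
BGT again: taken
after LDR r3, [r6]: r3=M[204]=27
after ADD r5, r5, r3: r5=6+27=33
after XOR r3, r3, r5: r3=27^33=58
after ADD r6, r6, #4: r6=204+4=208
after SUB r2, r2, #1: r2=5-1=4
CMP r2, #1  (cmp 4,1)
BGT again: taken
after LDR r3, [r6]: r3=M[208]=-6
after ADD r5, r5, r3: r5=33+(-6)=27
after XOR r3, r3, r5: r3=(-6)^27=-31
after ADD r6, r6, #4: r6=208+4=212
after SUB r2, r2, #1: r2=4-1=3
CMP r2, #1  (cmp 3,1)
BGT again: taken
after LDR r3, [r6]: r3=M[212]=23
after ADD r5, r5, r3: r5=27+23=50
after XOR r3, r3, r5: r3=23^50=37
after ADD r6, r6, #4: r6=212+4=216
after SUB r2, r2, #1: r2=3-1=2
CMP r2, #1  (cmp 2,1)
BGT again: taken
after LDR r3, [r6]: r3=M[216]=9
after ADD r5, r5, r3: r5=50+9=59
after XOR r3, r3, r5: r3=9^59=50
after ADD r6, r6, #4: r6=216+4=220
after SUB r2, r2, #1: r2=2-1=1
CMP r2, #1  (cmp 1,1)
BGT again: not taken
halt.
Total executed instructions: 40.

40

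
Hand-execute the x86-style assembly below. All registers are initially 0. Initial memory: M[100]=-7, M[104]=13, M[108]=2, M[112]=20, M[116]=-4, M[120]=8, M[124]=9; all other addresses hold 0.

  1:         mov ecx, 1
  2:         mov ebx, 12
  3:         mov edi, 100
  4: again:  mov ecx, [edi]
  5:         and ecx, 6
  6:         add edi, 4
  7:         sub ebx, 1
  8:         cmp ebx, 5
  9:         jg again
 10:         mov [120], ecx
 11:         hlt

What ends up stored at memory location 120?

0

mov ecx, 1 → ecx=1
mov ebx, 12 → ebx=12
mov edi, 100 → edi=100
mov ecx, [edi] → ecx=M[100]=-7
and ecx, 6 → ecx=(-7)&6=0
add edi, 4 → edi=100+4=104
sub ebx, 1 → ebx=12-1=11
cmp ebx, 5  (cmp 11,5)
jg again: taken
mov ecx, [edi] → ecx=M[104]=13
and ecx, 6 → ecx=13&6=4
add edi, 4 → edi=104+4=108
sub ebx, 1 → ebx=11-1=10
cmp ebx, 5  (cmp 10,5)
jg again: taken
mov ecx, [edi] → ecx=M[108]=2
and ecx, 6 → ecx=2&6=2
add edi, 4 → edi=108+4=112
sub ebx, 1 → ebx=10-1=9
cmp ebx, 5  (cmp 9,5)
jg again: taken
mov ecx, [edi] → ecx=M[112]=20
and ecx, 6 → ecx=20&6=4
add edi, 4 → edi=112+4=116
sub ebx, 1 → ebx=9-1=8
cmp ebx, 5  (cmp 8,5)
jg again: taken
mov ecx, [edi] → ecx=M[116]=-4
and ecx, 6 → ecx=(-4)&6=4
add edi, 4 → edi=116+4=120
sub ebx, 1 → ebx=8-1=7
cmp ebx, 5  (cmp 7,5)
jg again: taken
mov ecx, [edi] → ecx=M[120]=8
and ecx, 6 → ecx=8&6=0
add edi, 4 → edi=120+4=124
sub ebx, 1 → ebx=7-1=6
cmp ebx, 5  (cmp 6,5)
jg again: taken
mov ecx, [edi] → ecx=M[124]=9
and ecx, 6 → ecx=9&6=0
add edi, 4 → edi=124+4=128
sub ebx, 1 → ebx=6-1=5
cmp ebx, 5  (cmp 5,5)
jg again: not taken
mov [120], ecx → M[120]=0
halt.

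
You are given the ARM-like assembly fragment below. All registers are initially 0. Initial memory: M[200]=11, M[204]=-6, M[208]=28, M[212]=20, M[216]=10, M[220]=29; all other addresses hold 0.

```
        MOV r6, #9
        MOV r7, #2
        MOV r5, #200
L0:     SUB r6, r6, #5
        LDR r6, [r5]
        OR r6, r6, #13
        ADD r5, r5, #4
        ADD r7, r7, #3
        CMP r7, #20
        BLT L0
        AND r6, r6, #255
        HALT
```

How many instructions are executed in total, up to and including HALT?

MOV r6, #9 → r6=9
MOV r7, #2 → r7=2
MOV r5, #200 → r5=200
SUB r6, r6, #5 → r6=9-5=4
LDR r6, [r5] → r6=M[200]=11
OR r6, r6, #13 → r6=11|13=15
ADD r5, r5, #4 → r5=200+4=204
ADD r7, r7, #3 → r7=2+3=5
CMP r7, #20  (cmp 5,20)
BLT L0: taken
SUB r6, r6, #5 → r6=15-5=10
LDR r6, [r5] → r6=M[204]=-6
OR r6, r6, #13 → r6=(-6)|13=-1
ADD r5, r5, #4 → r5=204+4=208
ADD r7, r7, #3 → r7=5+3=8
CMP r7, #20  (cmp 8,20)
BLT L0: taken
SUB r6, r6, #5 → r6=(-1)-5=-6
LDR r6, [r5] → r6=M[208]=28
OR r6, r6, #13 → r6=28|13=29
ADD r5, r5, #4 → r5=208+4=212
ADD r7, r7, #3 → r7=8+3=11
CMP r7, #20  (cmp 11,20)
BLT L0: taken
SUB r6, r6, #5 → r6=29-5=24
LDR r6, [r5] → r6=M[212]=20
OR r6, r6, #13 → r6=20|13=29
ADD r5, r5, #4 → r5=212+4=216
ADD r7, r7, #3 → r7=11+3=14
CMP r7, #20  (cmp 14,20)
BLT L0: taken
SUB r6, r6, #5 → r6=29-5=24
LDR r6, [r5] → r6=M[216]=10
OR r6, r6, #13 → r6=10|13=15
ADD r5, r5, #4 → r5=216+4=220
ADD r7, r7, #3 → r7=14+3=17
CMP r7, #20  (cmp 17,20)
BLT L0: taken
SUB r6, r6, #5 → r6=15-5=10
LDR r6, [r5] → r6=M[220]=29
OR r6, r6, #13 → r6=29|13=29
ADD r5, r5, #4 → r5=220+4=224
ADD r7, r7, #3 → r7=17+3=20
CMP r7, #20  (cmp 20,20)
BLT L0: not taken
AND r6, r6, #255 → r6=29&255=29
halt.
Total executed instructions: 47.

47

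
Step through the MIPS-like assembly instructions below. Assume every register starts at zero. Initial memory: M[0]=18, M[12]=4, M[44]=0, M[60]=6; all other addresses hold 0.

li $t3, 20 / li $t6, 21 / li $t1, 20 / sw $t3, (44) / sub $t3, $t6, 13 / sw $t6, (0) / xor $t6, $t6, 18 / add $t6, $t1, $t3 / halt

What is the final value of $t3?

after li $t3, 20: $t3=20
after li $t6, 21: $t6=21
after li $t1, 20: $t1=20
sw $t3, (44) → M[44]=20
after sub $t3, $t6, 13: $t3=21-13=8
sw $t6, (0) → M[0]=21
after xor $t6, $t6, 18: $t6=21^18=7
after add $t6, $t1, $t3: $t6=20+8=28
halt.

8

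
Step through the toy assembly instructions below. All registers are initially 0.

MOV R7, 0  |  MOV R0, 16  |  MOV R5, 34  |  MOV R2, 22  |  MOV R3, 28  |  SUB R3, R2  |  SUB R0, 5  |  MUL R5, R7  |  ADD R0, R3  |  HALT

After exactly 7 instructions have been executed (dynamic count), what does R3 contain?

6

R7=0
R0=16
R5=34
R2=22
R3=28
R3=28-22=6
R0=16-5=11
After step 7: R3 = 6.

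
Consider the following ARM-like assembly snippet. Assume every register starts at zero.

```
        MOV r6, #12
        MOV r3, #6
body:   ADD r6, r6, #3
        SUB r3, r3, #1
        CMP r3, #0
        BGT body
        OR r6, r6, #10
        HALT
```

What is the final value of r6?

r6=12
r3=6
r6=12+3=15
r3=6-1=5
CMP r3, #0  (cmp 5,0)
BGT body: taken
r6=15+3=18
r3=5-1=4
CMP r3, #0  (cmp 4,0)
BGT body: taken
r6=18+3=21
r3=4-1=3
CMP r3, #0  (cmp 3,0)
BGT body: taken
r6=21+3=24
r3=3-1=2
CMP r3, #0  (cmp 2,0)
BGT body: taken
r6=24+3=27
r3=2-1=1
CMP r3, #0  (cmp 1,0)
BGT body: taken
r6=27+3=30
r3=1-1=0
CMP r3, #0  (cmp 0,0)
BGT body: not taken
r6=30|10=30
halt.

30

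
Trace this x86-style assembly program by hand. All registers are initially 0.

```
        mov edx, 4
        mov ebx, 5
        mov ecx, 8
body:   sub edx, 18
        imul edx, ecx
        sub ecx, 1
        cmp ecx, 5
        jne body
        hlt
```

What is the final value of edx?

mov edx, 4 → edx=4
mov ebx, 5 → ebx=5
mov ecx, 8 → ecx=8
sub edx, 18 → edx=4-18=-14
imul edx, ecx → edx=(-14)*8=-112
sub ecx, 1 → ecx=8-1=7
cmp ecx, 5  (cmp 7,5)
jne body: taken
sub edx, 18 → edx=(-112)-18=-130
imul edx, ecx → edx=(-130)*7=-910
sub ecx, 1 → ecx=7-1=6
cmp ecx, 5  (cmp 6,5)
jne body: taken
sub edx, 18 → edx=(-910)-18=-928
imul edx, ecx → edx=(-928)*6=-5568
sub ecx, 1 → ecx=6-1=5
cmp ecx, 5  (cmp 5,5)
jne body: not taken
halt.

-5568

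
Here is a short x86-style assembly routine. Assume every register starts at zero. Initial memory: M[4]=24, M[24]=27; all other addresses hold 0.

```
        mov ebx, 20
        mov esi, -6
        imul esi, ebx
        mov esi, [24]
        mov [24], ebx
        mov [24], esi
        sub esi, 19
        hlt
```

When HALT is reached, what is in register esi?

8

mov ebx, 20 → ebx=20
mov esi, -6 → esi=-6
imul esi, ebx → esi=(-6)*20=-120
mov esi, [24] → esi=M[24]=27
mov [24], ebx → M[24]=20
mov [24], esi → M[24]=27
sub esi, 19 → esi=27-19=8
halt.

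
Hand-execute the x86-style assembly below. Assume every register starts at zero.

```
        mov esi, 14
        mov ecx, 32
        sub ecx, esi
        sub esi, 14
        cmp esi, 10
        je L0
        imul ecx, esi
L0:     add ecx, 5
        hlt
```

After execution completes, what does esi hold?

after mov esi, 14: esi=14
after mov ecx, 32: ecx=32
after sub ecx, esi: ecx=32-14=18
after sub esi, 14: esi=14-14=0
cmp esi, 10  (cmp 0,10)
je L0: not taken
after imul ecx, esi: ecx=18*0=0
after add ecx, 5: ecx=0+5=5
halt.

0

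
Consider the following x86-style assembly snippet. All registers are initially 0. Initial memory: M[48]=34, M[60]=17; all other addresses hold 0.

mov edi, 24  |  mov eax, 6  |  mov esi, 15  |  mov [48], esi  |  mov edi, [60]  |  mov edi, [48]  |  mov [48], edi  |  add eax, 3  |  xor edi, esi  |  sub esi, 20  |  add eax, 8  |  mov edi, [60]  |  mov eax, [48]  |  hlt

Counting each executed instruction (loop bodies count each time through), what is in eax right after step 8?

after mov edi, 24: edi=24
after mov eax, 6: eax=6
after mov esi, 15: esi=15
mov [48], esi → M[48]=15
after mov edi, [60]: edi=M[60]=17
after mov edi, [48]: edi=M[48]=15
mov [48], edi → M[48]=15
after add eax, 3: eax=6+3=9
After step 8: eax = 9.

9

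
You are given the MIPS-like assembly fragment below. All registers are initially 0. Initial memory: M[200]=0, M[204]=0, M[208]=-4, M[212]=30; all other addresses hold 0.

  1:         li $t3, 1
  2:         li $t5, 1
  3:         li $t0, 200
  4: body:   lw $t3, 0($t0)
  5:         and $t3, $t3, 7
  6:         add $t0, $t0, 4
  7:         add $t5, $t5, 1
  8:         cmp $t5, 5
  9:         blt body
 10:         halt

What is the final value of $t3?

li $t3, 1 → $t3=1
li $t5, 1 → $t5=1
li $t0, 200 → $t0=200
lw $t3, 0($t0) → $t3=M[200]=0
and $t3, $t3, 7 → $t3=0&7=0
add $t0, $t0, 4 → $t0=200+4=204
add $t5, $t5, 1 → $t5=1+1=2
cmp $t5, 5  (cmp 2,5)
blt body: taken
lw $t3, 0($t0) → $t3=M[204]=0
and $t3, $t3, 7 → $t3=0&7=0
add $t0, $t0, 4 → $t0=204+4=208
add $t5, $t5, 1 → $t5=2+1=3
cmp $t5, 5  (cmp 3,5)
blt body: taken
lw $t3, 0($t0) → $t3=M[208]=-4
and $t3, $t3, 7 → $t3=(-4)&7=4
add $t0, $t0, 4 → $t0=208+4=212
add $t5, $t5, 1 → $t5=3+1=4
cmp $t5, 5  (cmp 4,5)
blt body: taken
lw $t3, 0($t0) → $t3=M[212]=30
and $t3, $t3, 7 → $t3=30&7=6
add $t0, $t0, 4 → $t0=212+4=216
add $t5, $t5, 1 → $t5=4+1=5
cmp $t5, 5  (cmp 5,5)
blt body: not taken
halt.

6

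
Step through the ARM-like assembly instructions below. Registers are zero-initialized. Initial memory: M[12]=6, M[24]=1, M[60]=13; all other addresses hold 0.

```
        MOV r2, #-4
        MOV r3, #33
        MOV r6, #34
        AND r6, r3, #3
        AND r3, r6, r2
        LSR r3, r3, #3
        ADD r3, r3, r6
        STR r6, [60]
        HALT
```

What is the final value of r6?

r2=-4
r3=33
r6=34
r6=33&3=1
r3=1&(-4)=0
r3=0>>3=0
r3=0+1=1
STR r6, [60] → M[60]=1
halt.

1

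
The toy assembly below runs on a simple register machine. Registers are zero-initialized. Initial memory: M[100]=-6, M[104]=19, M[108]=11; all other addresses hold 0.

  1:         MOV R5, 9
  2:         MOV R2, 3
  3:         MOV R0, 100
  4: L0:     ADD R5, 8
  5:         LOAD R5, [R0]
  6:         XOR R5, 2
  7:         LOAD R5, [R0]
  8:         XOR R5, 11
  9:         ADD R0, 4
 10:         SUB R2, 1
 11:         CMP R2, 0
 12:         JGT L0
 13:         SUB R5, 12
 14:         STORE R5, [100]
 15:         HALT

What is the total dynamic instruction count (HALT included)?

33

after MOV R5, 9: R5=9
after MOV R2, 3: R2=3
after MOV R0, 100: R0=100
after ADD R5, 8: R5=9+8=17
after LOAD R5, [R0]: R5=M[100]=-6
after XOR R5, 2: R5=(-6)^2=-8
after LOAD R5, [R0]: R5=M[100]=-6
after XOR R5, 11: R5=(-6)^11=-15
after ADD R0, 4: R0=100+4=104
after SUB R2, 1: R2=3-1=2
CMP R2, 0  (cmp 2,0)
JGT L0: taken
after ADD R5, 8: R5=(-15)+8=-7
after LOAD R5, [R0]: R5=M[104]=19
after XOR R5, 2: R5=19^2=17
after LOAD R5, [R0]: R5=M[104]=19
after XOR R5, 11: R5=19^11=24
after ADD R0, 4: R0=104+4=108
after SUB R2, 1: R2=2-1=1
CMP R2, 0  (cmp 1,0)
JGT L0: taken
after ADD R5, 8: R5=24+8=32
after LOAD R5, [R0]: R5=M[108]=11
after XOR R5, 2: R5=11^2=9
after LOAD R5, [R0]: R5=M[108]=11
after XOR R5, 11: R5=11^11=0
after ADD R0, 4: R0=108+4=112
after SUB R2, 1: R2=1-1=0
CMP R2, 0  (cmp 0,0)
JGT L0: not taken
after SUB R5, 12: R5=0-12=-12
STORE R5, [100] → M[100]=-12
halt.
Total executed instructions: 33.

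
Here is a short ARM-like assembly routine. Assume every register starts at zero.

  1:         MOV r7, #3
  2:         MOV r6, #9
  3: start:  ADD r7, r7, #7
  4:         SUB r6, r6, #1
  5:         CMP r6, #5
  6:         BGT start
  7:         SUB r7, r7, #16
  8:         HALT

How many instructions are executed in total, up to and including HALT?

20

after MOV r7, #3: r7=3
after MOV r6, #9: r6=9
after ADD r7, r7, #7: r7=3+7=10
after SUB r6, r6, #1: r6=9-1=8
CMP r6, #5  (cmp 8,5)
BGT start: taken
after ADD r7, r7, #7: r7=10+7=17
after SUB r6, r6, #1: r6=8-1=7
CMP r6, #5  (cmp 7,5)
BGT start: taken
after ADD r7, r7, #7: r7=17+7=24
after SUB r6, r6, #1: r6=7-1=6
CMP r6, #5  (cmp 6,5)
BGT start: taken
after ADD r7, r7, #7: r7=24+7=31
after SUB r6, r6, #1: r6=6-1=5
CMP r6, #5  (cmp 5,5)
BGT start: not taken
after SUB r7, r7, #16: r7=31-16=15
halt.
Total executed instructions: 20.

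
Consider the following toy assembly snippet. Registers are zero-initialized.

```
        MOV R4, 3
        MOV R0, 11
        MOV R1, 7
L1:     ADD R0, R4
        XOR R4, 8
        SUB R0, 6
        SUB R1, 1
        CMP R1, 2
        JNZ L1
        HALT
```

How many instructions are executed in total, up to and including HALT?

34

after MOV R4, 3: R4=3
after MOV R0, 11: R0=11
after MOV R1, 7: R1=7
after ADD R0, R4: R0=11+3=14
after XOR R4, 8: R4=3^8=11
after SUB R0, 6: R0=14-6=8
after SUB R1, 1: R1=7-1=6
CMP R1, 2  (cmp 6,2)
JNZ L1: taken
after ADD R0, R4: R0=8+11=19
after XOR R4, 8: R4=11^8=3
after SUB R0, 6: R0=19-6=13
after SUB R1, 1: R1=6-1=5
CMP R1, 2  (cmp 5,2)
JNZ L1: taken
after ADD R0, R4: R0=13+3=16
after XOR R4, 8: R4=3^8=11
after SUB R0, 6: R0=16-6=10
after SUB R1, 1: R1=5-1=4
CMP R1, 2  (cmp 4,2)
JNZ L1: taken
after ADD R0, R4: R0=10+11=21
after XOR R4, 8: R4=11^8=3
after SUB R0, 6: R0=21-6=15
after SUB R1, 1: R1=4-1=3
CMP R1, 2  (cmp 3,2)
JNZ L1: taken
after ADD R0, R4: R0=15+3=18
after XOR R4, 8: R4=3^8=11
after SUB R0, 6: R0=18-6=12
after SUB R1, 1: R1=3-1=2
CMP R1, 2  (cmp 2,2)
JNZ L1: not taken
halt.
Total executed instructions: 34.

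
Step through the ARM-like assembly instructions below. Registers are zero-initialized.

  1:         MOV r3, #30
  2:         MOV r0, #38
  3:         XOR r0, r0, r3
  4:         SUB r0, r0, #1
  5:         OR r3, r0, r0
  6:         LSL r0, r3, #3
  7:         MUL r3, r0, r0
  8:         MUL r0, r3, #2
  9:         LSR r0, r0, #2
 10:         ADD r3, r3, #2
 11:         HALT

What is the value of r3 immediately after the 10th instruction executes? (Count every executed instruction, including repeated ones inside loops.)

r3=30
r0=38
r0=38^30=56
r0=56-1=55
r3=55|55=55
r0=55<<3=440
r3=440*440=193600
r0=193600*2=387200
r0=387200>>2=96800
r3=193600+2=193602
After step 10: r3 = 193602.

193602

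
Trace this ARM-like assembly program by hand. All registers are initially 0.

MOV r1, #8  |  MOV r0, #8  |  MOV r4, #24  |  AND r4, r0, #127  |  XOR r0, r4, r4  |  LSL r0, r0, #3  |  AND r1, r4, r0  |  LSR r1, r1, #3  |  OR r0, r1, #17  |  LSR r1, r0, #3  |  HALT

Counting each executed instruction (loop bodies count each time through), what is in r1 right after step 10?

r1=8
r0=8
r4=24
r4=8&127=8
r0=8^8=0
r0=0<<3=0
r1=8&0=0
r1=0>>3=0
r0=0|17=17
r1=17>>3=2
After step 10: r1 = 2.

2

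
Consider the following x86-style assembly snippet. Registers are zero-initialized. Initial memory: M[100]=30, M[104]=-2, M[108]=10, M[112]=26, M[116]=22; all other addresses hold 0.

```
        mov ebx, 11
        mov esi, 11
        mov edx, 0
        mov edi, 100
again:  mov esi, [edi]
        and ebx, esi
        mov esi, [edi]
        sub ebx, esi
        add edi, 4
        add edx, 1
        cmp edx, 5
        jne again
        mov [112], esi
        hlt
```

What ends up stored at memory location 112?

mov ebx, 11 → ebx=11
mov esi, 11 → esi=11
mov edx, 0 → edx=0
mov edi, 100 → edi=100
mov esi, [edi] → esi=M[100]=30
and ebx, esi → ebx=11&30=10
mov esi, [edi] → esi=M[100]=30
sub ebx, esi → ebx=10-30=-20
add edi, 4 → edi=100+4=104
add edx, 1 → edx=0+1=1
cmp edx, 5  (cmp 1,5)
jne again: taken
mov esi, [edi] → esi=M[104]=-2
and ebx, esi → ebx=(-20)&(-2)=-20
mov esi, [edi] → esi=M[104]=-2
sub ebx, esi → ebx=(-20)-(-2)=-18
add edi, 4 → edi=104+4=108
add edx, 1 → edx=1+1=2
cmp edx, 5  (cmp 2,5)
jne again: taken
mov esi, [edi] → esi=M[108]=10
and ebx, esi → ebx=(-18)&10=10
mov esi, [edi] → esi=M[108]=10
sub ebx, esi → ebx=10-10=0
add edi, 4 → edi=108+4=112
add edx, 1 → edx=2+1=3
cmp edx, 5  (cmp 3,5)
jne again: taken
mov esi, [edi] → esi=M[112]=26
and ebx, esi → ebx=0&26=0
mov esi, [edi] → esi=M[112]=26
sub ebx, esi → ebx=0-26=-26
add edi, 4 → edi=112+4=116
add edx, 1 → edx=3+1=4
cmp edx, 5  (cmp 4,5)
jne again: taken
mov esi, [edi] → esi=M[116]=22
and ebx, esi → ebx=(-26)&22=6
mov esi, [edi] → esi=M[116]=22
sub ebx, esi → ebx=6-22=-16
add edi, 4 → edi=116+4=120
add edx, 1 → edx=4+1=5
cmp edx, 5  (cmp 5,5)
jne again: not taken
mov [112], esi → M[112]=22
halt.

22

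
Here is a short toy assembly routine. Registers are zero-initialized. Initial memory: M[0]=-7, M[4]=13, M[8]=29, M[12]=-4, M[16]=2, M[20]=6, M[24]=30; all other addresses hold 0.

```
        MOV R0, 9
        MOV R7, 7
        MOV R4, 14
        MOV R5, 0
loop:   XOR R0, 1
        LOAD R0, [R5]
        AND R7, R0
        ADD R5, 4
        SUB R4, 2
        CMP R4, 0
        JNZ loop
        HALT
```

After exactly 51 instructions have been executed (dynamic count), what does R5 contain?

28

R0=9
R7=7
R4=14
R5=0
R0=9^1=8
R0=M[0]=-7
R7=7&(-7)=1
R5=0+4=4
R4=14-2=12
CMP R4, 0  (cmp 12,0)
JNZ loop: taken
R0=(-7)^1=-8
R0=M[4]=13
R7=1&13=1
R5=4+4=8
R4=12-2=10
CMP R4, 0  (cmp 10,0)
JNZ loop: taken
R0=13^1=12
R0=M[8]=29
R7=1&29=1
R5=8+4=12
R4=10-2=8
CMP R4, 0  (cmp 8,0)
JNZ loop: taken
R0=29^1=28
R0=M[12]=-4
R7=1&(-4)=0
R5=12+4=16
R4=8-2=6
CMP R4, 0  (cmp 6,0)
JNZ loop: taken
R0=(-4)^1=-3
R0=M[16]=2
R7=0&2=0
R5=16+4=20
R4=6-2=4
CMP R4, 0  (cmp 4,0)
JNZ loop: taken
R0=2^1=3
R0=M[20]=6
R7=0&6=0
R5=20+4=24
R4=4-2=2
CMP R4, 0  (cmp 2,0)
JNZ loop: taken
R0=6^1=7
R0=M[24]=30
R7=0&30=0
R5=24+4=28
R4=2-2=0
After step 51: R5 = 28.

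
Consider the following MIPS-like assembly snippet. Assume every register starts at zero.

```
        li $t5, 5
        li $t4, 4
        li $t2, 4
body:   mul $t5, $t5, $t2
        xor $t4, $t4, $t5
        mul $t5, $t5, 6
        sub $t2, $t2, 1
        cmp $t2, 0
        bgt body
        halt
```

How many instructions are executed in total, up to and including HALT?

$t5=5
$t4=4
$t2=4
$t5=5*4=20
$t4=4^20=16
$t5=20*6=120
$t2=4-1=3
cmp $t2, 0  (cmp 3,0)
bgt body: taken
$t5=120*3=360
$t4=16^360=376
$t5=360*6=2160
$t2=3-1=2
cmp $t2, 0  (cmp 2,0)
bgt body: taken
$t5=2160*2=4320
$t4=376^4320=4504
$t5=4320*6=25920
$t2=2-1=1
cmp $t2, 0  (cmp 1,0)
bgt body: taken
$t5=25920*1=25920
$t4=4504^25920=29912
$t5=25920*6=155520
$t2=1-1=0
cmp $t2, 0  (cmp 0,0)
bgt body: not taken
halt.
Total executed instructions: 28.

28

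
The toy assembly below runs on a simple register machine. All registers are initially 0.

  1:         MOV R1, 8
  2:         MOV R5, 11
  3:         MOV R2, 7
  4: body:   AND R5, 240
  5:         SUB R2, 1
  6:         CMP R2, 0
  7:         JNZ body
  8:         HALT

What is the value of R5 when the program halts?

0

R1=8
R5=11
R2=7
R5=11&240=0
R2=7-1=6
CMP R2, 0  (cmp 6,0)
JNZ body: taken
R5=0&240=0
R2=6-1=5
CMP R2, 0  (cmp 5,0)
JNZ body: taken
R5=0&240=0
R2=5-1=4
CMP R2, 0  (cmp 4,0)
JNZ body: taken
R5=0&240=0
R2=4-1=3
CMP R2, 0  (cmp 3,0)
JNZ body: taken
R5=0&240=0
R2=3-1=2
CMP R2, 0  (cmp 2,0)
JNZ body: taken
R5=0&240=0
R2=2-1=1
CMP R2, 0  (cmp 1,0)
JNZ body: taken
R5=0&240=0
R2=1-1=0
CMP R2, 0  (cmp 0,0)
JNZ body: not taken
halt.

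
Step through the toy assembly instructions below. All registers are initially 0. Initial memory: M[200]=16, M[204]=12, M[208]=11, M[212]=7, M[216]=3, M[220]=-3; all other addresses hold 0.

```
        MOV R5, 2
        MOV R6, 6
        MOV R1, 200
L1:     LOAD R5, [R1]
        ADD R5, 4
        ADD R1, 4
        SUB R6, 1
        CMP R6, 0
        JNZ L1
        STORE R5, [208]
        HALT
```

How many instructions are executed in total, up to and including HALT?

R5=2
R6=6
R1=200
R5=M[200]=16
R5=16+4=20
R1=200+4=204
R6=6-1=5
CMP R6, 0  (cmp 5,0)
JNZ L1: taken
R5=M[204]=12
R5=12+4=16
R1=204+4=208
R6=5-1=4
CMP R6, 0  (cmp 4,0)
JNZ L1: taken
R5=M[208]=11
R5=11+4=15
R1=208+4=212
R6=4-1=3
CMP R6, 0  (cmp 3,0)
JNZ L1: taken
R5=M[212]=7
R5=7+4=11
R1=212+4=216
R6=3-1=2
CMP R6, 0  (cmp 2,0)
JNZ L1: taken
R5=M[216]=3
R5=3+4=7
R1=216+4=220
R6=2-1=1
CMP R6, 0  (cmp 1,0)
JNZ L1: taken
R5=M[220]=-3
R5=(-3)+4=1
R1=220+4=224
R6=1-1=0
CMP R6, 0  (cmp 0,0)
JNZ L1: not taken
STORE R5, [208] → M[208]=1
halt.
Total executed instructions: 41.

41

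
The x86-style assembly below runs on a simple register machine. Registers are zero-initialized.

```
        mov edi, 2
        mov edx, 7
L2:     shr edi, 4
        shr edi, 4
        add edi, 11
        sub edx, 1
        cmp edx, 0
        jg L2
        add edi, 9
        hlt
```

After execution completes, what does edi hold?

20

after mov edi, 2: edi=2
after mov edx, 7: edx=7
after shr edi, 4: edi=2>>4=0
after shr edi, 4: edi=0>>4=0
after add edi, 11: edi=0+11=11
after sub edx, 1: edx=7-1=6
cmp edx, 0  (cmp 6,0)
jg L2: taken
after shr edi, 4: edi=11>>4=0
after shr edi, 4: edi=0>>4=0
after add edi, 11: edi=0+11=11
after sub edx, 1: edx=6-1=5
cmp edx, 0  (cmp 5,0)
jg L2: taken
after shr edi, 4: edi=11>>4=0
after shr edi, 4: edi=0>>4=0
after add edi, 11: edi=0+11=11
after sub edx, 1: edx=5-1=4
cmp edx, 0  (cmp 4,0)
jg L2: taken
after shr edi, 4: edi=11>>4=0
after shr edi, 4: edi=0>>4=0
after add edi, 11: edi=0+11=11
after sub edx, 1: edx=4-1=3
cmp edx, 0  (cmp 3,0)
jg L2: taken
after shr edi, 4: edi=11>>4=0
after shr edi, 4: edi=0>>4=0
after add edi, 11: edi=0+11=11
after sub edx, 1: edx=3-1=2
cmp edx, 0  (cmp 2,0)
jg L2: taken
after shr edi, 4: edi=11>>4=0
after shr edi, 4: edi=0>>4=0
after add edi, 11: edi=0+11=11
after sub edx, 1: edx=2-1=1
cmp edx, 0  (cmp 1,0)
jg L2: taken
after shr edi, 4: edi=11>>4=0
after shr edi, 4: edi=0>>4=0
after add edi, 11: edi=0+11=11
after sub edx, 1: edx=1-1=0
cmp edx, 0  (cmp 0,0)
jg L2: not taken
after add edi, 9: edi=11+9=20
halt.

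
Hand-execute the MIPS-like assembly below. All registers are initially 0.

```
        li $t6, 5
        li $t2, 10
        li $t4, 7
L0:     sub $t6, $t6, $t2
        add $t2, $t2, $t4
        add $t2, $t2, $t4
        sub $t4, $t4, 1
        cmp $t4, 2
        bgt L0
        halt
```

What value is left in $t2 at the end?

li $t6, 5 → $t6=5
li $t2, 10 → $t2=10
li $t4, 7 → $t4=7
sub $t6, $t6, $t2 → $t6=5-10=-5
add $t2, $t2, $t4 → $t2=10+7=17
add $t2, $t2, $t4 → $t2=17+7=24
sub $t4, $t4, 1 → $t4=7-1=6
cmp $t4, 2  (cmp 6,2)
bgt L0: taken
sub $t6, $t6, $t2 → $t6=(-5)-24=-29
add $t2, $t2, $t4 → $t2=24+6=30
add $t2, $t2, $t4 → $t2=30+6=36
sub $t4, $t4, 1 → $t4=6-1=5
cmp $t4, 2  (cmp 5,2)
bgt L0: taken
sub $t6, $t6, $t2 → $t6=(-29)-36=-65
add $t2, $t2, $t4 → $t2=36+5=41
add $t2, $t2, $t4 → $t2=41+5=46
sub $t4, $t4, 1 → $t4=5-1=4
cmp $t4, 2  (cmp 4,2)
bgt L0: taken
sub $t6, $t6, $t2 → $t6=(-65)-46=-111
add $t2, $t2, $t4 → $t2=46+4=50
add $t2, $t2, $t4 → $t2=50+4=54
sub $t4, $t4, 1 → $t4=4-1=3
cmp $t4, 2  (cmp 3,2)
bgt L0: taken
sub $t6, $t6, $t2 → $t6=(-111)-54=-165
add $t2, $t2, $t4 → $t2=54+3=57
add $t2, $t2, $t4 → $t2=57+3=60
sub $t4, $t4, 1 → $t4=3-1=2
cmp $t4, 2  (cmp 2,2)
bgt L0: not taken
halt.

60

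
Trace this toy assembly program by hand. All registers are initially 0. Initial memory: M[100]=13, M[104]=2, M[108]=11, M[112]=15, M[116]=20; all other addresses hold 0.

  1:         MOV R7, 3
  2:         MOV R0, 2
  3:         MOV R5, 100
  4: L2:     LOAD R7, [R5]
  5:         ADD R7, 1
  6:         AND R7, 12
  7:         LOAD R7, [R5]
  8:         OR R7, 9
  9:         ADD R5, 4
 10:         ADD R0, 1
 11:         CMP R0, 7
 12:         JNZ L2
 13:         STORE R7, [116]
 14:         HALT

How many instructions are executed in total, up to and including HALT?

50

after MOV R7, 3: R7=3
after MOV R0, 2: R0=2
after MOV R5, 100: R5=100
after LOAD R7, [R5]: R7=M[100]=13
after ADD R7, 1: R7=13+1=14
after AND R7, 12: R7=14&12=12
after LOAD R7, [R5]: R7=M[100]=13
after OR R7, 9: R7=13|9=13
after ADD R5, 4: R5=100+4=104
after ADD R0, 1: R0=2+1=3
CMP R0, 7  (cmp 3,7)
JNZ L2: taken
after LOAD R7, [R5]: R7=M[104]=2
after ADD R7, 1: R7=2+1=3
after AND R7, 12: R7=3&12=0
after LOAD R7, [R5]: R7=M[104]=2
after OR R7, 9: R7=2|9=11
after ADD R5, 4: R5=104+4=108
after ADD R0, 1: R0=3+1=4
CMP R0, 7  (cmp 4,7)
JNZ L2: taken
after LOAD R7, [R5]: R7=M[108]=11
after ADD R7, 1: R7=11+1=12
after AND R7, 12: R7=12&12=12
after LOAD R7, [R5]: R7=M[108]=11
after OR R7, 9: R7=11|9=11
after ADD R5, 4: R5=108+4=112
after ADD R0, 1: R0=4+1=5
CMP R0, 7  (cmp 5,7)
JNZ L2: taken
after LOAD R7, [R5]: R7=M[112]=15
after ADD R7, 1: R7=15+1=16
after AND R7, 12: R7=16&12=0
after LOAD R7, [R5]: R7=M[112]=15
after OR R7, 9: R7=15|9=15
after ADD R5, 4: R5=112+4=116
after ADD R0, 1: R0=5+1=6
CMP R0, 7  (cmp 6,7)
JNZ L2: taken
after LOAD R7, [R5]: R7=M[116]=20
after ADD R7, 1: R7=20+1=21
after AND R7, 12: R7=21&12=4
after LOAD R7, [R5]: R7=M[116]=20
after OR R7, 9: R7=20|9=29
after ADD R5, 4: R5=116+4=120
after ADD R0, 1: R0=6+1=7
CMP R0, 7  (cmp 7,7)
JNZ L2: not taken
STORE R7, [116] → M[116]=29
halt.
Total executed instructions: 50.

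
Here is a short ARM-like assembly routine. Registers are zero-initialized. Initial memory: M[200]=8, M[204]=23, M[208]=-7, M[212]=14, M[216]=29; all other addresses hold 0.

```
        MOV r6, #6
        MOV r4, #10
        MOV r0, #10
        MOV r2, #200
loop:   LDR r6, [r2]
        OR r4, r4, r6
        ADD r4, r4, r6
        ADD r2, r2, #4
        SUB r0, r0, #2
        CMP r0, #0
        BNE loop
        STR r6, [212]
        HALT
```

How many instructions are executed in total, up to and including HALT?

41

r6=6
r4=10
r0=10
r2=200
r6=M[200]=8
r4=10|8=10
r4=10+8=18
r2=200+4=204
r0=10-2=8
CMP r0, #0  (cmp 8,0)
BNE loop: taken
r6=M[204]=23
r4=18|23=23
r4=23+23=46
r2=204+4=208
r0=8-2=6
CMP r0, #0  (cmp 6,0)
BNE loop: taken
r6=M[208]=-7
r4=46|(-7)=-1
r4=(-1)+(-7)=-8
r2=208+4=212
r0=6-2=4
CMP r0, #0  (cmp 4,0)
BNE loop: taken
r6=M[212]=14
r4=(-8)|14=-2
r4=(-2)+14=12
r2=212+4=216
r0=4-2=2
CMP r0, #0  (cmp 2,0)
BNE loop: taken
r6=M[216]=29
r4=12|29=29
r4=29+29=58
r2=216+4=220
r0=2-2=0
CMP r0, #0  (cmp 0,0)
BNE loop: not taken
STR r6, [212] → M[212]=29
halt.
Total executed instructions: 41.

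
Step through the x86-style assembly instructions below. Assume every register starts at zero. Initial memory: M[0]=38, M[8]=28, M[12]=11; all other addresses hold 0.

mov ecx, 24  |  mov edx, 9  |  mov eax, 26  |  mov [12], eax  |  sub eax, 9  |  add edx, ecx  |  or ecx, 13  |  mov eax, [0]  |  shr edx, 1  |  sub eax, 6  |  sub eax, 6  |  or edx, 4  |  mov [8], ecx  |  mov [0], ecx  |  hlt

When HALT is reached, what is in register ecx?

ecx=24
edx=9
eax=26
mov [12], eax → M[12]=26
eax=26-9=17
edx=9+24=33
ecx=24|13=29
eax=M[0]=38
edx=33>>1=16
eax=38-6=32
eax=32-6=26
edx=16|4=20
mov [8], ecx → M[8]=29
mov [0], ecx → M[0]=29
halt.

29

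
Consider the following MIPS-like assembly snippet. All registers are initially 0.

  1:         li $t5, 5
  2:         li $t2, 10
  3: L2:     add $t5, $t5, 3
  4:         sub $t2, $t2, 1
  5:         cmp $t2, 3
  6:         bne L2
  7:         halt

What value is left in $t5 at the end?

26

after li $t5, 5: $t5=5
after li $t2, 10: $t2=10
after add $t5, $t5, 3: $t5=5+3=8
after sub $t2, $t2, 1: $t2=10-1=9
cmp $t2, 3  (cmp 9,3)
bne L2: taken
after add $t5, $t5, 3: $t5=8+3=11
after sub $t2, $t2, 1: $t2=9-1=8
cmp $t2, 3  (cmp 8,3)
bne L2: taken
after add $t5, $t5, 3: $t5=11+3=14
after sub $t2, $t2, 1: $t2=8-1=7
cmp $t2, 3  (cmp 7,3)
bne L2: taken
after add $t5, $t5, 3: $t5=14+3=17
after sub $t2, $t2, 1: $t2=7-1=6
cmp $t2, 3  (cmp 6,3)
bne L2: taken
after add $t5, $t5, 3: $t5=17+3=20
after sub $t2, $t2, 1: $t2=6-1=5
cmp $t2, 3  (cmp 5,3)
bne L2: taken
after add $t5, $t5, 3: $t5=20+3=23
after sub $t2, $t2, 1: $t2=5-1=4
cmp $t2, 3  (cmp 4,3)
bne L2: taken
after add $t5, $t5, 3: $t5=23+3=26
after sub $t2, $t2, 1: $t2=4-1=3
cmp $t2, 3  (cmp 3,3)
bne L2: not taken
halt.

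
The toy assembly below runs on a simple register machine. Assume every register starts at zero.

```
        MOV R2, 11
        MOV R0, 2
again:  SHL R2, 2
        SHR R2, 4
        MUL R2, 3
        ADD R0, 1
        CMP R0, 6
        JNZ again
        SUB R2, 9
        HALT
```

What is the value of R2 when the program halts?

-9

R2=11
R0=2
R2=11<<2=44
R2=44>>4=2
R2=2*3=6
R0=2+1=3
CMP R0, 6  (cmp 3,6)
JNZ again: taken
R2=6<<2=24
R2=24>>4=1
R2=1*3=3
R0=3+1=4
CMP R0, 6  (cmp 4,6)
JNZ again: taken
R2=3<<2=12
R2=12>>4=0
R2=0*3=0
R0=4+1=5
CMP R0, 6  (cmp 5,6)
JNZ again: taken
R2=0<<2=0
R2=0>>4=0
R2=0*3=0
R0=5+1=6
CMP R0, 6  (cmp 6,6)
JNZ again: not taken
R2=0-9=-9
halt.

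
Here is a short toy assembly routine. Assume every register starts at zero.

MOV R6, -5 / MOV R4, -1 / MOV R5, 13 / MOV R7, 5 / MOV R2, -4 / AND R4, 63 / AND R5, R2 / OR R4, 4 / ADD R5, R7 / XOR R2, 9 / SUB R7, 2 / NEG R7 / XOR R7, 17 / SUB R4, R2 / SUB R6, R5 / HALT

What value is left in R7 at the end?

-20

MOV R6, -5 → R6=-5
MOV R4, -1 → R4=-1
MOV R5, 13 → R5=13
MOV R7, 5 → R7=5
MOV R2, -4 → R2=-4
AND R4, 63 → R4=(-1)&63=63
AND R5, R2 → R5=13&(-4)=12
OR R4, 4 → R4=63|4=63
ADD R5, R7 → R5=12+5=17
XOR R2, 9 → R2=(-4)^9=-11
SUB R7, 2 → R7=5-2=3
NEG R7 → R7=-(3)=-3
XOR R7, 17 → R7=(-3)^17=-20
SUB R4, R2 → R4=63-(-11)=74
SUB R6, R5 → R6=(-5)-17=-22
halt.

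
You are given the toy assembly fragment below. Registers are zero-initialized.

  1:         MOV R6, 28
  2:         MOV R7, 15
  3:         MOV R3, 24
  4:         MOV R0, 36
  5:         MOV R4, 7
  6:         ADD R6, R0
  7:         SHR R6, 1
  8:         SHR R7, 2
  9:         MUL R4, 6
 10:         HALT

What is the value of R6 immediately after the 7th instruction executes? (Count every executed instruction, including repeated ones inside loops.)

MOV R6, 28 → R6=28
MOV R7, 15 → R7=15
MOV R3, 24 → R3=24
MOV R0, 36 → R0=36
MOV R4, 7 → R4=7
ADD R6, R0 → R6=28+36=64
SHR R6, 1 → R6=64>>1=32
After step 7: R6 = 32.

32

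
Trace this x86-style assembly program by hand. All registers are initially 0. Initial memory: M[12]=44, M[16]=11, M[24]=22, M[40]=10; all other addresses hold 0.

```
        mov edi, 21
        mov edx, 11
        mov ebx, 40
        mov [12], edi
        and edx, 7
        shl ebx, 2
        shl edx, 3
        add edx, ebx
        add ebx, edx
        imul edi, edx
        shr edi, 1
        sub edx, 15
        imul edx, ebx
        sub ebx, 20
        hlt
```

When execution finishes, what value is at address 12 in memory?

after mov edi, 21: edi=21
after mov edx, 11: edx=11
after mov ebx, 40: ebx=40
mov [12], edi → M[12]=21
after and edx, 7: edx=11&7=3
after shl ebx, 2: ebx=40<<2=160
after shl edx, 3: edx=3<<3=24
after add edx, ebx: edx=24+160=184
after add ebx, edx: ebx=160+184=344
after imul edi, edx: edi=21*184=3864
after shr edi, 1: edi=3864>>1=1932
after sub edx, 15: edx=184-15=169
after imul edx, ebx: edx=169*344=58136
after sub ebx, 20: ebx=344-20=324
halt.

21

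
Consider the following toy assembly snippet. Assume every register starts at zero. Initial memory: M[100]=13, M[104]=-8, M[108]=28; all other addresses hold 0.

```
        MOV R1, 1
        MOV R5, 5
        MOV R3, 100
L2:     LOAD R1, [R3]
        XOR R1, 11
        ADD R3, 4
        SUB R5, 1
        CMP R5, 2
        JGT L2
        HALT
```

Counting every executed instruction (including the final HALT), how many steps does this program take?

after MOV R1, 1: R1=1
after MOV R5, 5: R5=5
after MOV R3, 100: R3=100
after LOAD R1, [R3]: R1=M[100]=13
after XOR R1, 11: R1=13^11=6
after ADD R3, 4: R3=100+4=104
after SUB R5, 1: R5=5-1=4
CMP R5, 2  (cmp 4,2)
JGT L2: taken
after LOAD R1, [R3]: R1=M[104]=-8
after XOR R1, 11: R1=(-8)^11=-13
after ADD R3, 4: R3=104+4=108
after SUB R5, 1: R5=4-1=3
CMP R5, 2  (cmp 3,2)
JGT L2: taken
after LOAD R1, [R3]: R1=M[108]=28
after XOR R1, 11: R1=28^11=23
after ADD R3, 4: R3=108+4=112
after SUB R5, 1: R5=3-1=2
CMP R5, 2  (cmp 2,2)
JGT L2: not taken
halt.
Total executed instructions: 22.

22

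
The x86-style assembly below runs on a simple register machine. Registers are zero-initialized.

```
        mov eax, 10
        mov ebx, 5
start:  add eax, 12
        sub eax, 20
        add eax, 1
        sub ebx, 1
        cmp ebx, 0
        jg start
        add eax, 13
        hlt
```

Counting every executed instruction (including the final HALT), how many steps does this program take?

mov eax, 10 → eax=10
mov ebx, 5 → ebx=5
add eax, 12 → eax=10+12=22
sub eax, 20 → eax=22-20=2
add eax, 1 → eax=2+1=3
sub ebx, 1 → ebx=5-1=4
cmp ebx, 0  (cmp 4,0)
jg start: taken
add eax, 12 → eax=3+12=15
sub eax, 20 → eax=15-20=-5
add eax, 1 → eax=(-5)+1=-4
sub ebx, 1 → ebx=4-1=3
cmp ebx, 0  (cmp 3,0)
jg start: taken
add eax, 12 → eax=(-4)+12=8
sub eax, 20 → eax=8-20=-12
add eax, 1 → eax=(-12)+1=-11
sub ebx, 1 → ebx=3-1=2
cmp ebx, 0  (cmp 2,0)
jg start: taken
add eax, 12 → eax=(-11)+12=1
sub eax, 20 → eax=1-20=-19
add eax, 1 → eax=(-19)+1=-18
sub ebx, 1 → ebx=2-1=1
cmp ebx, 0  (cmp 1,0)
jg start: taken
add eax, 12 → eax=(-18)+12=-6
sub eax, 20 → eax=(-6)-20=-26
add eax, 1 → eax=(-26)+1=-25
sub ebx, 1 → ebx=1-1=0
cmp ebx, 0  (cmp 0,0)
jg start: not taken
add eax, 13 → eax=(-25)+13=-12
halt.
Total executed instructions: 34.

34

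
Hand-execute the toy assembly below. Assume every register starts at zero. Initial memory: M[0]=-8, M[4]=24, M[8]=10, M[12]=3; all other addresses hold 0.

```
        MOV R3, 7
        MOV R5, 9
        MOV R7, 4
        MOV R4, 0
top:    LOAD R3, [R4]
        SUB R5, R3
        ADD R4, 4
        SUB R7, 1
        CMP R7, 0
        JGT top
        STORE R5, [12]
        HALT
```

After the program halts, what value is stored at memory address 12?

R3=7
R5=9
R7=4
R4=0
R3=M[0]=-8
R5=9-(-8)=17
R4=0+4=4
R7=4-1=3
CMP R7, 0  (cmp 3,0)
JGT top: taken
R3=M[4]=24
R5=17-24=-7
R4=4+4=8
R7=3-1=2
CMP R7, 0  (cmp 2,0)
JGT top: taken
R3=M[8]=10
R5=(-7)-10=-17
R4=8+4=12
R7=2-1=1
CMP R7, 0  (cmp 1,0)
JGT top: taken
R3=M[12]=3
R5=(-17)-3=-20
R4=12+4=16
R7=1-1=0
CMP R7, 0  (cmp 0,0)
JGT top: not taken
STORE R5, [12] → M[12]=-20
halt.

-20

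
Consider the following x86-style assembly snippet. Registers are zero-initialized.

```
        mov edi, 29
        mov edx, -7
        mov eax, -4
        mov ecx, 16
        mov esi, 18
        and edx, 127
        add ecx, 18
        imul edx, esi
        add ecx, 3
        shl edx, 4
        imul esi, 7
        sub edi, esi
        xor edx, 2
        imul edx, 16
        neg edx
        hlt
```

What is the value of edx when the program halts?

mov edi, 29 → edi=29
mov edx, -7 → edx=-7
mov eax, -4 → eax=-4
mov ecx, 16 → ecx=16
mov esi, 18 → esi=18
and edx, 127 → edx=(-7)&127=121
add ecx, 18 → ecx=16+18=34
imul edx, esi → edx=121*18=2178
add ecx, 3 → ecx=34+3=37
shl edx, 4 → edx=2178<<4=34848
imul esi, 7 → esi=18*7=126
sub edi, esi → edi=29-126=-97
xor edx, 2 → edx=34848^2=34850
imul edx, 16 → edx=34850*16=557600
neg edx → edx=-(557600)=-557600
halt.

-557600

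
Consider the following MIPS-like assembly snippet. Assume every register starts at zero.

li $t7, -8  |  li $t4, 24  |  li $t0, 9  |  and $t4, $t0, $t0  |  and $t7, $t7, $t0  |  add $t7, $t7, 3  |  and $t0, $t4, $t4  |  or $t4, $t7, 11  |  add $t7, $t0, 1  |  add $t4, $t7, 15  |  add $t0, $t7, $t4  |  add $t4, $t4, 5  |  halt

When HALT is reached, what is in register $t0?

35

$t7=-8
$t4=24
$t0=9
$t4=9&9=9
$t7=(-8)&9=8
$t7=8+3=11
$t0=9&9=9
$t4=11|11=11
$t7=9+1=10
$t4=10+15=25
$t0=10+25=35
$t4=25+5=30
halt.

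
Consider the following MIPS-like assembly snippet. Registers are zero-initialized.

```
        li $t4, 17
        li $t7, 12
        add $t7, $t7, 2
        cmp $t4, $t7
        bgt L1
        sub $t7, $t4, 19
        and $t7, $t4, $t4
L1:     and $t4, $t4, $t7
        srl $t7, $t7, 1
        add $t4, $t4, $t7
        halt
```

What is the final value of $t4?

7

li $t4, 17 → $t4=17
li $t7, 12 → $t7=12
add $t7, $t7, 2 → $t7=12+2=14
cmp $t4, $t7  (cmp 17,14)
bgt L1: taken
and $t4, $t4, $t7 → $t4=17&14=0
srl $t7, $t7, 1 → $t7=14>>1=7
add $t4, $t4, $t7 → $t4=0+7=7
halt.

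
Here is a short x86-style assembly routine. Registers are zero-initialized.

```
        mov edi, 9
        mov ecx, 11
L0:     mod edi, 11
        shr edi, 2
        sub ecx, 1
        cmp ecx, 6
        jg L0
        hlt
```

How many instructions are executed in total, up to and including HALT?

edi=9
ecx=11
edi=9%11=9
edi=9>>2=2
ecx=11-1=10
cmp ecx, 6  (cmp 10,6)
jg L0: taken
edi=2%11=2
edi=2>>2=0
ecx=10-1=9
cmp ecx, 6  (cmp 9,6)
jg L0: taken
edi=0%11=0
edi=0>>2=0
ecx=9-1=8
cmp ecx, 6  (cmp 8,6)
jg L0: taken
edi=0%11=0
edi=0>>2=0
ecx=8-1=7
cmp ecx, 6  (cmp 7,6)
jg L0: taken
edi=0%11=0
edi=0>>2=0
ecx=7-1=6
cmp ecx, 6  (cmp 6,6)
jg L0: not taken
halt.
Total executed instructions: 28.

28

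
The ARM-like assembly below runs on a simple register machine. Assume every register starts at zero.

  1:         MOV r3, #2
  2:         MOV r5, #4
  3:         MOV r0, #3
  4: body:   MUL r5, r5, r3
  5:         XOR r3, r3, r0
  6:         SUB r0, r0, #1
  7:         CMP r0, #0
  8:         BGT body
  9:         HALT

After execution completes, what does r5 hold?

24

after MOV r3, #2: r3=2
after MOV r5, #4: r5=4
after MOV r0, #3: r0=3
after MUL r5, r5, r3: r5=4*2=8
after XOR r3, r3, r0: r3=2^3=1
after SUB r0, r0, #1: r0=3-1=2
CMP r0, #0  (cmp 2,0)
BGT body: taken
after MUL r5, r5, r3: r5=8*1=8
after XOR r3, r3, r0: r3=1^2=3
after SUB r0, r0, #1: r0=2-1=1
CMP r0, #0  (cmp 1,0)
BGT body: taken
after MUL r5, r5, r3: r5=8*3=24
after XOR r3, r3, r0: r3=3^1=2
after SUB r0, r0, #1: r0=1-1=0
CMP r0, #0  (cmp 0,0)
BGT body: not taken
halt.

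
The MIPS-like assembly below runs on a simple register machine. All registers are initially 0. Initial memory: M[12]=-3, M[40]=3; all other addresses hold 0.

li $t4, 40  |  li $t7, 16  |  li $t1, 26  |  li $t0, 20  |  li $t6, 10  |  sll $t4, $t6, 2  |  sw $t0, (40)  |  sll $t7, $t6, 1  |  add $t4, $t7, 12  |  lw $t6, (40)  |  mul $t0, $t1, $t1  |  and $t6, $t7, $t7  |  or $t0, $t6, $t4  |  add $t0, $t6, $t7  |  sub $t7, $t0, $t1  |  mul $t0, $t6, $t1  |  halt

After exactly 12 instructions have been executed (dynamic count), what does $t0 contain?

676

li $t4, 40 → $t4=40
li $t7, 16 → $t7=16
li $t1, 26 → $t1=26
li $t0, 20 → $t0=20
li $t6, 10 → $t6=10
sll $t4, $t6, 2 → $t4=10<<2=40
sw $t0, (40) → M[40]=20
sll $t7, $t6, 1 → $t7=10<<1=20
add $t4, $t7, 12 → $t4=20+12=32
lw $t6, (40) → $t6=M[40]=20
mul $t0, $t1, $t1 → $t0=26*26=676
and $t6, $t7, $t7 → $t6=20&20=20
After step 12: $t0 = 676.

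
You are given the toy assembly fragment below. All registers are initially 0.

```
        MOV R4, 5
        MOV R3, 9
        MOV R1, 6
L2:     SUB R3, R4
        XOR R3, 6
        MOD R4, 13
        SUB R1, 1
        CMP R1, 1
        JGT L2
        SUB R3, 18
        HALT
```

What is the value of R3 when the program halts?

-36

after MOV R4, 5: R4=5
after MOV R3, 9: R3=9
after MOV R1, 6: R1=6
after SUB R3, R4: R3=9-5=4
after XOR R3, 6: R3=4^6=2
after MOD R4, 13: R4=5%13=5
after SUB R1, 1: R1=6-1=5
CMP R1, 1  (cmp 5,1)
JGT L2: taken
after SUB R3, R4: R3=2-5=-3
after XOR R3, 6: R3=(-3)^6=-5
after MOD R4, 13: R4=5%13=5
after SUB R1, 1: R1=5-1=4
CMP R1, 1  (cmp 4,1)
JGT L2: taken
after SUB R3, R4: R3=(-5)-5=-10
after XOR R3, 6: R3=(-10)^6=-16
after MOD R4, 13: R4=5%13=5
after SUB R1, 1: R1=4-1=3
CMP R1, 1  (cmp 3,1)
JGT L2: taken
after SUB R3, R4: R3=(-16)-5=-21
after XOR R3, 6: R3=(-21)^6=-19
after MOD R4, 13: R4=5%13=5
after SUB R1, 1: R1=3-1=2
CMP R1, 1  (cmp 2,1)
JGT L2: taken
after SUB R3, R4: R3=(-19)-5=-24
after XOR R3, 6: R3=(-24)^6=-18
after MOD R4, 13: R4=5%13=5
after SUB R1, 1: R1=2-1=1
CMP R1, 1  (cmp 1,1)
JGT L2: not taken
after SUB R3, 18: R3=(-18)-18=-36
halt.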